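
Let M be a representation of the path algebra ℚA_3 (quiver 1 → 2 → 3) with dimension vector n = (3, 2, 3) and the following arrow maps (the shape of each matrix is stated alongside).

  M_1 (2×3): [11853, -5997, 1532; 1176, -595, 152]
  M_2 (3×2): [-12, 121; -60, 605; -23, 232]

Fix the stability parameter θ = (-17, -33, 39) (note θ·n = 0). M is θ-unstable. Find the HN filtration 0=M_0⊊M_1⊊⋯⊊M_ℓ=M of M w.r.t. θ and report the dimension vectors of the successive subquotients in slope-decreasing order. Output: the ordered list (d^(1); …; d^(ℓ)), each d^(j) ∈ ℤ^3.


Barcode: M ≅ I[1,1], I[1,3]^2, I[3,3]. HN layers by μ_θ (3 steps, strictly decreasing):
  μ^(1)=39; μ^(2)=-17; μ^(3)=-25

((0, 0, 3); (1, 0, 0); (2, 2, 0))


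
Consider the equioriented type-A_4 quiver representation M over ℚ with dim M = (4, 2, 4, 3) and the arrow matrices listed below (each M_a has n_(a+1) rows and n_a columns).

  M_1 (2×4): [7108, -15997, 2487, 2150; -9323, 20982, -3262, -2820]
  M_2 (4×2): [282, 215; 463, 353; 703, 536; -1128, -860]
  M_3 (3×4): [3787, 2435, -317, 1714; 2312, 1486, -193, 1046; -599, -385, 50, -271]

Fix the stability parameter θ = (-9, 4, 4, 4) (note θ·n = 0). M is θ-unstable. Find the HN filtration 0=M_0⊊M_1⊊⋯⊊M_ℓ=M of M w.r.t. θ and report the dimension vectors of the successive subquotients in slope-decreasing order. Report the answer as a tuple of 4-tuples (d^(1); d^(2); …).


Via rank(M_{q-1}∘⋯∘M_p): M ≅ I[1,1]^2, I[1,3], I[1,4], I[3,4]^2.
μ_θ-semistable layers: μ^(1)=4; μ^(2)=-9

((0, 2, 4, 3); (4, 0, 0, 0))


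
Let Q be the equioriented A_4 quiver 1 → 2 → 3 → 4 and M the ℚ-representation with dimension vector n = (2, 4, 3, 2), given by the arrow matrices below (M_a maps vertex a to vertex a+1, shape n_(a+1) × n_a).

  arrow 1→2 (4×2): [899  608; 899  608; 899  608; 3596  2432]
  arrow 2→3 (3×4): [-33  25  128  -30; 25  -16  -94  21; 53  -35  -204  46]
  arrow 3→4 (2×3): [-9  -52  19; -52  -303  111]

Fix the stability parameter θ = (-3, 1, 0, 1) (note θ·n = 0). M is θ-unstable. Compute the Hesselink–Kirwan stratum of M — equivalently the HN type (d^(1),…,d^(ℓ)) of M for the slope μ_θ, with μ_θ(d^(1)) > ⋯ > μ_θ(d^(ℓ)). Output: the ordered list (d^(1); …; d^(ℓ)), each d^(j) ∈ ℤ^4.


Interval decomposition of M: I[1,1], I[1,4], I[2,2], I[2,3], I[2,4].
HN type (ℓ=3): μ^(1)=1; μ^(2)=1/2; μ^(3)=-3

((0, 1, 0, 2); (0, 3, 3, 0); (2, 0, 0, 0))


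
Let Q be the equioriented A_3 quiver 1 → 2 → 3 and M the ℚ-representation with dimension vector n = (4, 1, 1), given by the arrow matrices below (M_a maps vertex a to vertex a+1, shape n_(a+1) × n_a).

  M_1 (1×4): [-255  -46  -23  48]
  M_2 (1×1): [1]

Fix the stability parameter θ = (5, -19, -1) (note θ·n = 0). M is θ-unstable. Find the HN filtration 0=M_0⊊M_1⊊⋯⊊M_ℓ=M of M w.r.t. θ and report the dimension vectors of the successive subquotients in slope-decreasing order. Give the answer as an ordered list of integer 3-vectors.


Barcode: M ≅ I[1,1]^3, I[1,3]. HN layers by μ_θ (3 steps, strictly decreasing):
  μ^(1)=5; μ^(2)=-1; μ^(3)=-7

((3, 0, 0); (0, 0, 1); (1, 1, 0))


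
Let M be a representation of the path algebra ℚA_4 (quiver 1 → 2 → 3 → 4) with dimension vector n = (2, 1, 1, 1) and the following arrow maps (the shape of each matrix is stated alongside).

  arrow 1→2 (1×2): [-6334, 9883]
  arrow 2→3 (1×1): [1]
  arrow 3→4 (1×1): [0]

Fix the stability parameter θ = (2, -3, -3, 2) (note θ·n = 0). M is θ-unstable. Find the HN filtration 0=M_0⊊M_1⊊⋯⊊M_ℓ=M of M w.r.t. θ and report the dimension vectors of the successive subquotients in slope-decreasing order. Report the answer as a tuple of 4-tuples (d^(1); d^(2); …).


Interval decomposition of M: I[1,1], I[1,3], I[4,4].
HN type (ℓ=2): μ^(1)=2; μ^(2)=-4/3

((1, 0, 0, 1); (1, 1, 1, 0))


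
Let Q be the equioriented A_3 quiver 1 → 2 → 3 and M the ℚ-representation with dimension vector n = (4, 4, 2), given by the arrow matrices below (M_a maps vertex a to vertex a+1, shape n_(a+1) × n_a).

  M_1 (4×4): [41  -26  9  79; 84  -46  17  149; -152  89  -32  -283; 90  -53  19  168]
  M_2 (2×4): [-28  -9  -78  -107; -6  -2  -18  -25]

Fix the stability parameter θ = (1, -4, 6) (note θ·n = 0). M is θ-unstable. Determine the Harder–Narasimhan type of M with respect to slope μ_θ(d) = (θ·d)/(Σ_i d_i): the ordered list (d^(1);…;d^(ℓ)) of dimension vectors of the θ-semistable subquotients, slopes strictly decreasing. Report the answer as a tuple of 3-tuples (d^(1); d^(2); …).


Via rank(M_{q-1}∘⋯∘M_p): M ≅ I[1,2]^2, I[1,3]^2.
μ_θ-semistable layers: μ^(1)=6; μ^(2)=-3/2

((0, 0, 2); (4, 4, 0))


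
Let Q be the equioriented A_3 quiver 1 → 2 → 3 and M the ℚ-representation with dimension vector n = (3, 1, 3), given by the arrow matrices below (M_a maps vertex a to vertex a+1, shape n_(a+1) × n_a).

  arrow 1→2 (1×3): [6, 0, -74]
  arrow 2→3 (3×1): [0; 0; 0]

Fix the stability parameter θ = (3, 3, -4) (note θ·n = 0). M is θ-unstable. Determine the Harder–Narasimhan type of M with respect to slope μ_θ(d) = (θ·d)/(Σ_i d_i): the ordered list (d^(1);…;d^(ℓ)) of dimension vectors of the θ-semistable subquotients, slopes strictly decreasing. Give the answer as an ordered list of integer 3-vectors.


Interval decomposition of M: I[1,1]^2, I[1,2], I[3,3]^3.
HN type (ℓ=2): μ^(1)=3; μ^(2)=-4

((3, 1, 0); (0, 0, 3))


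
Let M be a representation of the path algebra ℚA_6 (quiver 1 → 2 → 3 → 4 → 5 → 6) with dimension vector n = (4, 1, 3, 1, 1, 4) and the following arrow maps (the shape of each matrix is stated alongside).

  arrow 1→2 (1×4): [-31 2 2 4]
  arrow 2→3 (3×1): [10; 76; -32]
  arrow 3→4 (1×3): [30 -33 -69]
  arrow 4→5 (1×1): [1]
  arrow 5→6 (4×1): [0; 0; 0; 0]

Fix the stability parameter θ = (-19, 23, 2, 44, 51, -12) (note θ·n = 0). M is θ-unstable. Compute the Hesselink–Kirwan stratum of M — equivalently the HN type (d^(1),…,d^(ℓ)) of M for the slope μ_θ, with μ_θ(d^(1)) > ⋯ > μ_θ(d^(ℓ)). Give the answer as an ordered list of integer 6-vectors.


Barcode: M ≅ I[1,1]^3, I[1,3], I[3,3], I[3,5], I[6,6]^4. HN layers by μ_θ (6 steps, strictly decreasing):
  μ^(1)=51; μ^(2)=44; μ^(3)=25/2; μ^(4)=2; μ^(5)=-12; μ^(6)=-19

((0, 0, 0, 0, 1, 0); (0, 0, 0, 1, 0, 0); (0, 1, 1, 0, 0, 0); (0, 0, 2, 0, 0, 0); (0, 0, 0, 0, 0, 4); (4, 0, 0, 0, 0, 0))


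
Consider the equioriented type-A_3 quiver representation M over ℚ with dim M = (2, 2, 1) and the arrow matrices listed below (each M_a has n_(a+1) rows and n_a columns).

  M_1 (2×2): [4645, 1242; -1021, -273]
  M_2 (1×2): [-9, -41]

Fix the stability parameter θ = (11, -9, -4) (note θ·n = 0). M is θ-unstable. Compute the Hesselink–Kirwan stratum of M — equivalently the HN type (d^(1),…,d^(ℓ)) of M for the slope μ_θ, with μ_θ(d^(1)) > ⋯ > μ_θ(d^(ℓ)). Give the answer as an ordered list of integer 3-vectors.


Interval decomposition of M: I[1,2], I[1,3].
HN type (ℓ=2): μ^(1)=1; μ^(2)=-2/3

((1, 1, 0); (1, 1, 1))


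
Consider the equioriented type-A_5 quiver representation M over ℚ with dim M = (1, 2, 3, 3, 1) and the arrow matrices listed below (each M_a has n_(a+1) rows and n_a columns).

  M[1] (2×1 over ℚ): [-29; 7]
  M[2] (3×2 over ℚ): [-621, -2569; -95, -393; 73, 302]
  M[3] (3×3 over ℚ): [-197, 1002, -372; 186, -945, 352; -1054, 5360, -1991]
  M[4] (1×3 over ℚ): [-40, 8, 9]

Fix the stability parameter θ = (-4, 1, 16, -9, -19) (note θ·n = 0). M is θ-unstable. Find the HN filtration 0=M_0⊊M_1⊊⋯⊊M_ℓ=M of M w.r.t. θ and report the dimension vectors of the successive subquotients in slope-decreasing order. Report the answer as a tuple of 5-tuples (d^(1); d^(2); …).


Interval decomposition of M: I[1,5], I[2,4], I[3,4].
HN type (ℓ=4): μ^(1)=7/2; μ^(2)=1; μ^(3)=-11/4; μ^(4)=-4

((0, 0, 2, 2, 0); (0, 1, 0, 0, 0); (0, 1, 1, 1, 1); (1, 0, 0, 0, 0))


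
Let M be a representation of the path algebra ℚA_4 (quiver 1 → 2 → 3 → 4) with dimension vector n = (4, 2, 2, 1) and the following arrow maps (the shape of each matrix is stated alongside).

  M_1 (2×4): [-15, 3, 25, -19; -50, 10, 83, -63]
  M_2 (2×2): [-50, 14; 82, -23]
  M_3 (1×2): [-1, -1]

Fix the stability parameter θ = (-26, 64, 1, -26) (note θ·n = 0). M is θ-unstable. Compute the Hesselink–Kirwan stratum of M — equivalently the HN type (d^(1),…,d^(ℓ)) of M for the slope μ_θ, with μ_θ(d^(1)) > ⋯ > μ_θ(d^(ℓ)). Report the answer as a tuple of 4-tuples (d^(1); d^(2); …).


Via rank(M_{q-1}∘⋯∘M_p): M ≅ I[1,1]^2, I[1,3], I[1,4].
μ_θ-semistable layers: μ^(1)=65/2; μ^(2)=13; μ^(3)=-26

((0, 1, 1, 0); (0, 1, 1, 1); (4, 0, 0, 0))


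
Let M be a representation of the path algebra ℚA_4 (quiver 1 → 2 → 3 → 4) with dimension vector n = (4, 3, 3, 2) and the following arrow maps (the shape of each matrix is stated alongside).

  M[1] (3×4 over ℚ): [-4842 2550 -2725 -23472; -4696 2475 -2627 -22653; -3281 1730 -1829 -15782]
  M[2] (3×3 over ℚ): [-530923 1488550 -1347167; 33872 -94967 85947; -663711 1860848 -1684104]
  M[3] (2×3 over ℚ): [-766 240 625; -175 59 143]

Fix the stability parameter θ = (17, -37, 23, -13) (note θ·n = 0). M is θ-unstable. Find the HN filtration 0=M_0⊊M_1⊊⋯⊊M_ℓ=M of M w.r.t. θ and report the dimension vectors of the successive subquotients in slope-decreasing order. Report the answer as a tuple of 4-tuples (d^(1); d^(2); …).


Barcode: M ≅ I[1,1], I[1,3], I[1,4]^2. HN layers by μ_θ (4 steps, strictly decreasing):
  μ^(1)=23; μ^(2)=17; μ^(3)=5; μ^(4)=-10

((0, 0, 1, 0); (1, 0, 0, 0); (0, 0, 2, 2); (3, 3, 0, 0))


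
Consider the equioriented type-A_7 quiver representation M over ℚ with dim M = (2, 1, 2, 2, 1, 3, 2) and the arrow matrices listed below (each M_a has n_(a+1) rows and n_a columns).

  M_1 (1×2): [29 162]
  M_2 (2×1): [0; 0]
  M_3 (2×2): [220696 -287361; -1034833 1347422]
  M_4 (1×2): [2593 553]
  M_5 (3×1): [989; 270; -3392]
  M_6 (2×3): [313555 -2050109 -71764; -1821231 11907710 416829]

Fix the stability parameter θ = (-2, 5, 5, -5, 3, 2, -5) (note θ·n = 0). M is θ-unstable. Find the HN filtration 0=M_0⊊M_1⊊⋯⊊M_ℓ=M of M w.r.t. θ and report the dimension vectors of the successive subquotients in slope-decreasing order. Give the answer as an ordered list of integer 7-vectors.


Barcode: M ≅ I[1,1], I[1,2], I[3,4], I[3,7], I[6,6], I[6,7]. HN layers by μ_θ (5 steps, strictly decreasing):
  μ^(1)=5; μ^(2)=2; μ^(3)=0; μ^(4)=-3/2; μ^(5)=-2

((0, 1, 0, 0, 0, 0, 0); (0, 0, 0, 0, 0, 1, 0); (0, 0, 2, 2, 1, 1, 1); (0, 0, 0, 0, 0, 1, 1); (2, 0, 0, 0, 0, 0, 0))


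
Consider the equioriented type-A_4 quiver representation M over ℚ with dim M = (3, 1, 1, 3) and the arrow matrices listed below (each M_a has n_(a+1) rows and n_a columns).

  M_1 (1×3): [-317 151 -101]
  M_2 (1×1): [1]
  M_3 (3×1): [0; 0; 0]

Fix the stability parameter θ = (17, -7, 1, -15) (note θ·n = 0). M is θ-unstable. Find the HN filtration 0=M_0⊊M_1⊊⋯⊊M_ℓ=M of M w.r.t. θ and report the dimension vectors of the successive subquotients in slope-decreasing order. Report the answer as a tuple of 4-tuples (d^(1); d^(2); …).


Barcode: M ≅ I[1,1]^2, I[1,3], I[4,4]^3. HN layers by μ_θ (3 steps, strictly decreasing):
  μ^(1)=17; μ^(2)=11/3; μ^(3)=-15

((2, 0, 0, 0); (1, 1, 1, 0); (0, 0, 0, 3))


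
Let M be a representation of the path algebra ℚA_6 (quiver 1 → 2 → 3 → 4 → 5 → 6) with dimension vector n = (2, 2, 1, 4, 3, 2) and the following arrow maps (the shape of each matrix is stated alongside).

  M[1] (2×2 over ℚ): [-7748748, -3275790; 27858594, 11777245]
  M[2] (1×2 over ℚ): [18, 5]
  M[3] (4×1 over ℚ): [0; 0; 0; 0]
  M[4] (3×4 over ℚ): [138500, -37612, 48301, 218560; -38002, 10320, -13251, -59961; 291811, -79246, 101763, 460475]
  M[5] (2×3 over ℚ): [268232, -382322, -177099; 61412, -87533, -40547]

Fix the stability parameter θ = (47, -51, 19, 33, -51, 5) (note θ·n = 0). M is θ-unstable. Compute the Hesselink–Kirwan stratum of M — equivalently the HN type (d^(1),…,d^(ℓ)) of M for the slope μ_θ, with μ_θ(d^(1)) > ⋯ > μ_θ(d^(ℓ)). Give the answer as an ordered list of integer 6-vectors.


Via rank(M_{q-1}∘⋯∘M_p): M ≅ I[1,1], I[1,3], I[2,2], I[4,4], I[4,5], I[4,6]^2.
μ_θ-semistable layers: μ^(1)=47; μ^(2)=33; μ^(3)=19; μ^(4)=5; μ^(5)=-2; μ^(6)=-9; μ^(7)=-51

((1, 0, 0, 0, 0, 0); (0, 0, 0, 1, 0, 0); (0, 0, 1, 0, 0, 0); (0, 0, 0, 0, 0, 2); (1, 1, 0, 0, 0, 0); (0, 0, 0, 3, 3, 0); (0, 1, 0, 0, 0, 0))


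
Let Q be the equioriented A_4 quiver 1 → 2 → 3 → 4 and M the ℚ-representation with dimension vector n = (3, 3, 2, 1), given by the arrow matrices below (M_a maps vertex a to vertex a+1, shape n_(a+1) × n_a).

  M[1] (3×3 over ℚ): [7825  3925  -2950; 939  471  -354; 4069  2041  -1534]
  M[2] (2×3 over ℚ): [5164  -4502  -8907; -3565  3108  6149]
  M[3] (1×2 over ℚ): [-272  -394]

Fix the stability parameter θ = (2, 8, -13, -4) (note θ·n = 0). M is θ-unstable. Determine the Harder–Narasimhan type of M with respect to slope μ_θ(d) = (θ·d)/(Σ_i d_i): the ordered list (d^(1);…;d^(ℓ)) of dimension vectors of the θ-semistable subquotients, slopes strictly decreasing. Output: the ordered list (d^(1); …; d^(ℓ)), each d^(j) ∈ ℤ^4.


Interval decomposition of M: I[1,1]^2, I[1,3], I[2,2], I[2,4].
HN type (ℓ=4): μ^(1)=8; μ^(2)=2; μ^(3)=-1; μ^(4)=-3

((0, 1, 0, 0); (2, 0, 0, 0); (1, 1, 1, 0); (0, 1, 1, 1))


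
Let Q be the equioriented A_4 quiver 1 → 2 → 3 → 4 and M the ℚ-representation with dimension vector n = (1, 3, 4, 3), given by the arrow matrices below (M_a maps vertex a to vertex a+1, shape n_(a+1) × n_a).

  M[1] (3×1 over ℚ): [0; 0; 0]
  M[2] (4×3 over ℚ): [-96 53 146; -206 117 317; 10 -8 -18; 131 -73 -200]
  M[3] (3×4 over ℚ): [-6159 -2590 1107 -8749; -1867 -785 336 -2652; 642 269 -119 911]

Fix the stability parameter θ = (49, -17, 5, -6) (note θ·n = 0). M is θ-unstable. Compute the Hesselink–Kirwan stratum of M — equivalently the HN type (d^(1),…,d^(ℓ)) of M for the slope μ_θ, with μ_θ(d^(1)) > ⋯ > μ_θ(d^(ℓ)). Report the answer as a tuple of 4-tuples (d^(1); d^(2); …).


Interval decomposition of M: I[1,1], I[2,3], I[2,4]^2, I[3,4].
HN type (ℓ=4): μ^(1)=49; μ^(2)=5; μ^(3)=-1/2; μ^(4)=-17

((1, 0, 0, 0); (0, 0, 1, 0); (0, 0, 3, 3); (0, 3, 0, 0))


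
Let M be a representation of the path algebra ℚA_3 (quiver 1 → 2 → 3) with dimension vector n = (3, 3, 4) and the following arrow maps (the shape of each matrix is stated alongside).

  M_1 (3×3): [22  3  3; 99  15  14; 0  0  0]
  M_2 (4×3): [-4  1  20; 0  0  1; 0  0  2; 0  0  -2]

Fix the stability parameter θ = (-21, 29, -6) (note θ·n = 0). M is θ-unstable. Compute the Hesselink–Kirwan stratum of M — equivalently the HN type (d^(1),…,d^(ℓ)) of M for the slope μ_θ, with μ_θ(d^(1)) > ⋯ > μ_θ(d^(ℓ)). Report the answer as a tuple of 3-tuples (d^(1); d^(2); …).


Barcode: M ≅ I[1,1], I[1,2], I[1,3], I[2,3], I[3,3]^2. HN layers by μ_θ (4 steps, strictly decreasing):
  μ^(1)=29; μ^(2)=23/2; μ^(3)=-6; μ^(4)=-21

((0, 1, 0); (0, 2, 2); (0, 0, 2); (3, 0, 0))


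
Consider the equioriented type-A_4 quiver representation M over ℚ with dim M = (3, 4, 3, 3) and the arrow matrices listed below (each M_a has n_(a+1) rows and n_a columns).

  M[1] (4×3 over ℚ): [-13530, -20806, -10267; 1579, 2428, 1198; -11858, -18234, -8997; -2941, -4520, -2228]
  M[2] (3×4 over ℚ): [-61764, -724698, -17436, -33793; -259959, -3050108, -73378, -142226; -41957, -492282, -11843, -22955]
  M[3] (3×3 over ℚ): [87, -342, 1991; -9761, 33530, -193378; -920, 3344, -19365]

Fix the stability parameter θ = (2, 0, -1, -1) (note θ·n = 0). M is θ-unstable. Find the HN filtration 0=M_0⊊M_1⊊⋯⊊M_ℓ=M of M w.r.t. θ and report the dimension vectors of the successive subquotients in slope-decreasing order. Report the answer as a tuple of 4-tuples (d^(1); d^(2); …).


Barcode: M ≅ I[1,1], I[1,3], I[1,4], I[2,2], I[2,4], I[4,4]. HN layers by μ_θ (5 steps, strictly decreasing):
  μ^(1)=2; μ^(2)=1/3; μ^(3)=0; μ^(4)=-2/3; μ^(5)=-1

((1, 0, 0, 0); (1, 1, 1, 0); (1, 2, 1, 1); (0, 1, 1, 1); (0, 0, 0, 1))


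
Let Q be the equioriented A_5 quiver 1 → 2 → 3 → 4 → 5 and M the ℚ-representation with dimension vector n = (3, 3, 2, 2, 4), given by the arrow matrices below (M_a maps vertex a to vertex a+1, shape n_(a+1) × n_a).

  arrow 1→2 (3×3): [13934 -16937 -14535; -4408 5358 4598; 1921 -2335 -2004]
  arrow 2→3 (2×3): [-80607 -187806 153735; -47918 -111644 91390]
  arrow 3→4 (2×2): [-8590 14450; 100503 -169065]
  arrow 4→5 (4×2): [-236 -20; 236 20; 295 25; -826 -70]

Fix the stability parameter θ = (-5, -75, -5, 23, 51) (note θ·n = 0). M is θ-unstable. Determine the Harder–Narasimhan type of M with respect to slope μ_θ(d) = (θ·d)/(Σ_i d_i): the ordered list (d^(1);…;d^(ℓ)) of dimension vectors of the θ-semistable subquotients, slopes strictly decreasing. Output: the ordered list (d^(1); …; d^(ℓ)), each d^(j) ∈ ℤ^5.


Via rank(M_{q-1}∘⋯∘M_p): M ≅ I[1,1], I[1,2], I[1,5], I[2,2], I[3,3], I[4,4], I[5,5]^3.
μ_θ-semistable layers: μ^(1)=51; μ^(2)=23; μ^(3)=-5; μ^(4)=-40; μ^(5)=-75

((0, 0, 0, 0, 4); (0, 0, 0, 2, 0); (1, 0, 2, 0, 0); (2, 2, 0, 0, 0); (0, 1, 0, 0, 0))


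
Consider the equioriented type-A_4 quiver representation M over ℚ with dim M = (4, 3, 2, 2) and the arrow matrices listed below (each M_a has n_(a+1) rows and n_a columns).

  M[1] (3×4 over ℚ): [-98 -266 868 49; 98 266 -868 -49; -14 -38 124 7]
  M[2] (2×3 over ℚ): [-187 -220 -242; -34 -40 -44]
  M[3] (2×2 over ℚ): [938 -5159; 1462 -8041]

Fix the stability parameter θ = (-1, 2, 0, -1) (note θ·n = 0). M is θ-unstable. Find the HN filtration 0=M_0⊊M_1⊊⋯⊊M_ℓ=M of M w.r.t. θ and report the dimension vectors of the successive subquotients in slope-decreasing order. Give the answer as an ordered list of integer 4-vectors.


Interval decomposition of M: I[1,1]^3, I[1,3], I[2,2]^2, I[3,4], I[4,4].
HN type (ℓ=4): μ^(1)=2; μ^(2)=1; μ^(3)=-1/2; μ^(4)=-1

((0, 2, 0, 0); (0, 1, 1, 0); (0, 0, 1, 1); (4, 0, 0, 1))


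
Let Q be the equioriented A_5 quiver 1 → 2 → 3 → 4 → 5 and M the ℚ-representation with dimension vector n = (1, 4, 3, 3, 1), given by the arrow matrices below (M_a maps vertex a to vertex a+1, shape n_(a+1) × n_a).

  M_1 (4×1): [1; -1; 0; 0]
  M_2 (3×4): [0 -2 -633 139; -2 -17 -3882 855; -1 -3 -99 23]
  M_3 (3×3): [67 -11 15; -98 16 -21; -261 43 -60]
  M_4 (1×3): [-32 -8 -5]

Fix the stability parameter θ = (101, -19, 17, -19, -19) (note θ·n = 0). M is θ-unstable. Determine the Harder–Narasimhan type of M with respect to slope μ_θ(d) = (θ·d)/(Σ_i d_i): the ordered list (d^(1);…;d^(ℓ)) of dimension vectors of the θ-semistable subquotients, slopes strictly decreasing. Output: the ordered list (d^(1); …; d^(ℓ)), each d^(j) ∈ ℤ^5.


Interval decomposition of M: I[1,5], I[2,2], I[2,3], I[2,4], I[4,4].
HN type (ℓ=4): μ^(1)=17; μ^(2)=61/5; μ^(3)=-1; μ^(4)=-19

((0, 0, 1, 0, 0); (1, 1, 1, 1, 1); (0, 0, 1, 1, 0); (0, 3, 0, 1, 0))


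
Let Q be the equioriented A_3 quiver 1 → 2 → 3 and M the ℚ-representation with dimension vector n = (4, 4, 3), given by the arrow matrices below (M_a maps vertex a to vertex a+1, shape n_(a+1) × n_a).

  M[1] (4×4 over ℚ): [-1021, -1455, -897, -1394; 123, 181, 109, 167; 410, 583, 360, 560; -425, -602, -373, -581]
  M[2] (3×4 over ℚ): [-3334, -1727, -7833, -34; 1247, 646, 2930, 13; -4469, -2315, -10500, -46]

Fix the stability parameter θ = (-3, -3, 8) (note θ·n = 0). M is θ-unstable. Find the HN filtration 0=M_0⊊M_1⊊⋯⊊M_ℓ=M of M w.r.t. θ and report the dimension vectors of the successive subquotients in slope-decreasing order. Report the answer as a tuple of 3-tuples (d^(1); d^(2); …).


Interval decomposition of M: I[1,2], I[1,3]^3.
HN type (ℓ=2): μ^(1)=8; μ^(2)=-3

((0, 0, 3); (4, 4, 0))


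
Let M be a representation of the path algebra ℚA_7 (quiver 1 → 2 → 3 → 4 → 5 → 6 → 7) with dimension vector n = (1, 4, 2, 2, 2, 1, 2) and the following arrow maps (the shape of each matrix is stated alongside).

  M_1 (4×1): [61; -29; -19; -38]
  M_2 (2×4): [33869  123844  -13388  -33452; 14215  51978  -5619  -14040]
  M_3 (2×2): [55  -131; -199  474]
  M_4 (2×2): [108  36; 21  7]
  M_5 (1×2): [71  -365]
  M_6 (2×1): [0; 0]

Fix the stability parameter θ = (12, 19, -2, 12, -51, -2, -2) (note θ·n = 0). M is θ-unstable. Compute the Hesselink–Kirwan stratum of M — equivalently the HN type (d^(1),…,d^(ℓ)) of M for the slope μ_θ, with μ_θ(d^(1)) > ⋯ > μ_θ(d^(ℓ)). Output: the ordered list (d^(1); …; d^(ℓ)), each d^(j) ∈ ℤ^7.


Via rank(M_{q-1}∘⋯∘M_p): M ≅ I[1,4], I[2,2]^2, I[2,6], I[5,5], I[7,7]^2.
μ_θ-semistable layers: μ^(1)=19; μ^(2)=12; μ^(3)=29/3; μ^(4)=-2; μ^(5)=-11/2; μ^(6)=-51

((0, 2, 0, 0, 0, 0, 0); (0, 0, 0, 1, 0, 0, 0); (1, 1, 1, 0, 0, 0, 0); (0, 0, 0, 0, 0, 1, 2); (0, 1, 1, 1, 1, 0, 0); (0, 0, 0, 0, 1, 0, 0))


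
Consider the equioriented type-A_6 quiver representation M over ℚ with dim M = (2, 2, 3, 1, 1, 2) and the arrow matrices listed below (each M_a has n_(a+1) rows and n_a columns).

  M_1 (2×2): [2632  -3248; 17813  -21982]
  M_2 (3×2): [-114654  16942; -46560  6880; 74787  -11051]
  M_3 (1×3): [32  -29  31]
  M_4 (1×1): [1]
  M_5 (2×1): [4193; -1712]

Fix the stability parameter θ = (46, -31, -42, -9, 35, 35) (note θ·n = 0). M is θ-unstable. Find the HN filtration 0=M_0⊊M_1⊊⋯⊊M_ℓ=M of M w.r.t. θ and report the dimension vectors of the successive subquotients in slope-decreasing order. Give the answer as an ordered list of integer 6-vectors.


Via rank(M_{q-1}∘⋯∘M_p): M ≅ I[1,1], I[1,6], I[2,2], I[3,3]^2, I[6,6].
μ_θ-semistable layers: μ^(1)=46; μ^(2)=35; μ^(3)=-9; μ^(4)=-31; μ^(5)=-42

((1, 0, 0, 0, 0, 0); (0, 0, 0, 0, 1, 2); (1, 1, 1, 1, 0, 0); (0, 1, 0, 0, 0, 0); (0, 0, 2, 0, 0, 0))


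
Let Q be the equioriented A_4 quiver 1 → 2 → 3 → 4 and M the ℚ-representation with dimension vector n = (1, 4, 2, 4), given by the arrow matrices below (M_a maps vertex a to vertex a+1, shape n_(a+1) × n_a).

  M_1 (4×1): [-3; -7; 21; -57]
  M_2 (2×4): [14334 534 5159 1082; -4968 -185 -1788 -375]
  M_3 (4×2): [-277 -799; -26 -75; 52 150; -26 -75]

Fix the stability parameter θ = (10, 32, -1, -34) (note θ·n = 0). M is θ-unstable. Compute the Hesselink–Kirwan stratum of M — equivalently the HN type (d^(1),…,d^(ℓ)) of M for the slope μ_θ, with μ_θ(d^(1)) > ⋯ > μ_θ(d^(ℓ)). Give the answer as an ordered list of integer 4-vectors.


Via rank(M_{q-1}∘⋯∘M_p): M ≅ I[1,4], I[2,2]^2, I[2,4], I[4,4]^2.
μ_θ-semistable layers: μ^(1)=32; μ^(2)=7/4; μ^(3)=-1; μ^(4)=-34

((0, 2, 0, 0); (1, 1, 1, 1); (0, 1, 1, 1); (0, 0, 0, 2))


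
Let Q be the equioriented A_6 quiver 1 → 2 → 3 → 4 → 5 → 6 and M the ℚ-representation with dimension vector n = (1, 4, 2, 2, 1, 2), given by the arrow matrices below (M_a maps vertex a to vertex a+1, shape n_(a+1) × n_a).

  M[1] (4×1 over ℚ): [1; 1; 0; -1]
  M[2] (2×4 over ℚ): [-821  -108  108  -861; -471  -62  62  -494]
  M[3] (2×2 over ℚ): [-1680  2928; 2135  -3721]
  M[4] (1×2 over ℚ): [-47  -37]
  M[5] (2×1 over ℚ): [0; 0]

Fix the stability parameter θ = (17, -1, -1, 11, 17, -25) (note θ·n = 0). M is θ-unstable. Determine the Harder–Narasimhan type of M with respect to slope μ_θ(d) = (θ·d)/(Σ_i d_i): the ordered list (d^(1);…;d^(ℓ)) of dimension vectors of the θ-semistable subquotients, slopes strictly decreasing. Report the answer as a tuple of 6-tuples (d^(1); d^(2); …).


Interval decomposition of M: I[1,5], I[2,2]^2, I[2,3], I[4,4], I[6,6]^2.
HN type (ℓ=5): μ^(1)=17; μ^(2)=11; μ^(3)=5; μ^(4)=-1; μ^(5)=-25

((0, 0, 0, 0, 1, 0); (0, 0, 0, 2, 0, 0); (1, 1, 1, 0, 0, 0); (0, 3, 1, 0, 0, 0); (0, 0, 0, 0, 0, 2))


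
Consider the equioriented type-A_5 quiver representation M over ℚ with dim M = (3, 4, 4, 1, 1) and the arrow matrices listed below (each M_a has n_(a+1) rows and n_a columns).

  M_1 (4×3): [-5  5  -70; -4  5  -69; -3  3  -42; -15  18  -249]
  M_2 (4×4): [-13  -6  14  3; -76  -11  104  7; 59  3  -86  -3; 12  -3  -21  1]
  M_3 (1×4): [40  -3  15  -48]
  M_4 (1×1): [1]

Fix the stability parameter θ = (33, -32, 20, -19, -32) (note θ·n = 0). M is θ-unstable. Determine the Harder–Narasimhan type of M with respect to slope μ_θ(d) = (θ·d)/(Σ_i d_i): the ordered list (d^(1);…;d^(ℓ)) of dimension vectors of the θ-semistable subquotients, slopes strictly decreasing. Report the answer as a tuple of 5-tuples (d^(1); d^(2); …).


Barcode: M ≅ I[1,1], I[1,3], I[1,5], I[2,3]^2. HN layers by μ_θ (5 steps, strictly decreasing):
  μ^(1)=33; μ^(2)=20; μ^(3)=1/2; μ^(4)=-6; μ^(5)=-32

((1, 0, 0, 0, 0); (0, 0, 3, 0, 0); (1, 1, 0, 0, 0); (1, 1, 1, 1, 1); (0, 2, 0, 0, 0))


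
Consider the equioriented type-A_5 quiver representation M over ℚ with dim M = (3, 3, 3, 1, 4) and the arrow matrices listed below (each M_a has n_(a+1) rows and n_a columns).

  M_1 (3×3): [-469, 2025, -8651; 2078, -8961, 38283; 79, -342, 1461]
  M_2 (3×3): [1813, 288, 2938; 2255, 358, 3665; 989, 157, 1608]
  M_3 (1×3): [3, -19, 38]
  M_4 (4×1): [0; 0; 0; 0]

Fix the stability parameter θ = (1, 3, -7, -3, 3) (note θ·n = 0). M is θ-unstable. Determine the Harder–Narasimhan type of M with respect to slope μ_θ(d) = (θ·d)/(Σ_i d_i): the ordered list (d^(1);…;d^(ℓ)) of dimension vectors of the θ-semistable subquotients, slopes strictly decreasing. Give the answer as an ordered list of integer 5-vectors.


Via rank(M_{q-1}∘⋯∘M_p): M ≅ I[1,3]^2, I[1,4], I[5,5]^4.
μ_θ-semistable layers: μ^(1)=3; μ^(2)=-1; μ^(3)=-3/2

((0, 0, 0, 0, 4); (2, 2, 2, 0, 0); (1, 1, 1, 1, 0))


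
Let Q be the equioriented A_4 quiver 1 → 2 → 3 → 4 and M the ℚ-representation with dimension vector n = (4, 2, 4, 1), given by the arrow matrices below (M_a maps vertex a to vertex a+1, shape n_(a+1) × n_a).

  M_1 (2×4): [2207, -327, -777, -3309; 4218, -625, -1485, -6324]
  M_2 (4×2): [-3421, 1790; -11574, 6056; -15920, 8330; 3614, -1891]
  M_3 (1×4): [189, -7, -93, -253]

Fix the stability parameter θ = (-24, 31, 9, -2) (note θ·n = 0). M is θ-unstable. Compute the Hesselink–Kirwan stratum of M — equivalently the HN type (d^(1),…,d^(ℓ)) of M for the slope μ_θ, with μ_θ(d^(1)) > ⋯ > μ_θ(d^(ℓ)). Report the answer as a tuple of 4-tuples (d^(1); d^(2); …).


Via rank(M_{q-1}∘⋯∘M_p): M ≅ I[1,1]^2, I[1,3], I[1,4], I[3,3]^2.
μ_θ-semistable layers: μ^(1)=20; μ^(2)=38/3; μ^(3)=9; μ^(4)=-24

((0, 1, 1, 0); (0, 1, 1, 1); (0, 0, 2, 0); (4, 0, 0, 0))


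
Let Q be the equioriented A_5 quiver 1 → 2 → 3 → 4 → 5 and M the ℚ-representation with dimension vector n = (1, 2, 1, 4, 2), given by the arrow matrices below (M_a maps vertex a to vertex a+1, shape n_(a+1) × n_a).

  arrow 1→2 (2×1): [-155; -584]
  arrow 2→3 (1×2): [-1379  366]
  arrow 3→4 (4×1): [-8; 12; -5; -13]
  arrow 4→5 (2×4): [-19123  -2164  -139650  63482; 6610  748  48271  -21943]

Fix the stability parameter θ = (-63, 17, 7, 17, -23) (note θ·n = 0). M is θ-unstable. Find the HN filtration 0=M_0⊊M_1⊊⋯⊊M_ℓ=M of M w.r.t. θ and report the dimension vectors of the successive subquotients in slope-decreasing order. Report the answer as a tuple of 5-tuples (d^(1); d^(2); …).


Interval decomposition of M: I[1,4], I[2,2], I[4,4], I[4,5]^2.
HN type (ℓ=4): μ^(1)=17; μ^(2)=12; μ^(3)=-3; μ^(4)=-63

((0, 1, 0, 2, 0); (0, 1, 1, 0, 0); (0, 0, 0, 2, 2); (1, 0, 0, 0, 0))


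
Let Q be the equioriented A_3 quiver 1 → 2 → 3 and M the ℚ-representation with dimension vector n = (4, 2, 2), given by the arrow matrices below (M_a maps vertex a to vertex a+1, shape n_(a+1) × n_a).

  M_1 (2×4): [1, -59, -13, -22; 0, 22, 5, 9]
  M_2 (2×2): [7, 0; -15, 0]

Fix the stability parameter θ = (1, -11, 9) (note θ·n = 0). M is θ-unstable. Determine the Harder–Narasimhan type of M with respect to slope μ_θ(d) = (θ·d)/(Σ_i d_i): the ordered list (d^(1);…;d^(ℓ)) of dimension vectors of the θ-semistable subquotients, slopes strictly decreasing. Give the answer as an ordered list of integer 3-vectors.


Barcode: M ≅ I[1,1]^2, I[1,2], I[1,3], I[3,3]. HN layers by μ_θ (3 steps, strictly decreasing):
  μ^(1)=9; μ^(2)=1; μ^(3)=-5

((0, 0, 2); (2, 0, 0); (2, 2, 0))


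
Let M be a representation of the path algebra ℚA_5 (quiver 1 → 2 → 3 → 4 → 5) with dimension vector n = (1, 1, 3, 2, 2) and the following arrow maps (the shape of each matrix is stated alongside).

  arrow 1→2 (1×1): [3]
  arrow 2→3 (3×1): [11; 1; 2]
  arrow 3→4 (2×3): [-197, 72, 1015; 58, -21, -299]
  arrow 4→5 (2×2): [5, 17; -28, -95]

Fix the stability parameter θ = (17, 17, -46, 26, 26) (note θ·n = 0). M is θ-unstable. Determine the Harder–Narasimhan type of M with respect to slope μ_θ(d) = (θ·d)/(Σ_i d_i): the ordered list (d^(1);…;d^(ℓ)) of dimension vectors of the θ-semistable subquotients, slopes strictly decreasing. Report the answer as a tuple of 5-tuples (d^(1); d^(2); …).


Via rank(M_{q-1}∘⋯∘M_p): M ≅ I[1,5], I[3,3], I[3,5].
μ_θ-semistable layers: μ^(1)=26; μ^(2)=-4; μ^(3)=-46

((0, 0, 0, 2, 2); (1, 1, 1, 0, 0); (0, 0, 2, 0, 0))


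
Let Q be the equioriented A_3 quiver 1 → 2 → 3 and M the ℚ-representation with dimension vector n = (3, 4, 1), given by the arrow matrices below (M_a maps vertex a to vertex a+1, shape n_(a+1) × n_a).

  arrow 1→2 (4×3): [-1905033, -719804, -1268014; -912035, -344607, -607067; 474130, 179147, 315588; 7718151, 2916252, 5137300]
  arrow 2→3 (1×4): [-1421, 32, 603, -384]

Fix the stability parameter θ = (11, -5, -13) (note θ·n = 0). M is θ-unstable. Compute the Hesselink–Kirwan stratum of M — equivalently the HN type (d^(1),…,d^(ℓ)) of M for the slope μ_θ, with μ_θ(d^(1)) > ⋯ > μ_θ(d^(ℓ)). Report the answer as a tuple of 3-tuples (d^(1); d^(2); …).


Via rank(M_{q-1}∘⋯∘M_p): M ≅ I[1,2]^2, I[1,3], I[2,2].
μ_θ-semistable layers: μ^(1)=3; μ^(2)=-7/3; μ^(3)=-5

((2, 2, 0); (1, 1, 1); (0, 1, 0))


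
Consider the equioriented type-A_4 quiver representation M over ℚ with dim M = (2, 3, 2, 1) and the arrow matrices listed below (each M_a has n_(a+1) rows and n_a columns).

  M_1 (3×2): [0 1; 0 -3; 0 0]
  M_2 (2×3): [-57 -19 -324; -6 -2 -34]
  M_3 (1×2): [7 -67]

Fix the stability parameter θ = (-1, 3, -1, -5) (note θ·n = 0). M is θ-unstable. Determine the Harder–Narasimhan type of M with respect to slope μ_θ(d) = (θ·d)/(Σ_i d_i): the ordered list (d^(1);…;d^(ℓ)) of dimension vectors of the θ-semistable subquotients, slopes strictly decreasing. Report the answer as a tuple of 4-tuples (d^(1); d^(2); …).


Interval decomposition of M: I[1,1], I[1,2], I[2,3], I[2,4].
HN type (ℓ=3): μ^(1)=3; μ^(2)=1; μ^(3)=-1

((0, 1, 0, 0); (0, 1, 1, 0); (2, 1, 1, 1))


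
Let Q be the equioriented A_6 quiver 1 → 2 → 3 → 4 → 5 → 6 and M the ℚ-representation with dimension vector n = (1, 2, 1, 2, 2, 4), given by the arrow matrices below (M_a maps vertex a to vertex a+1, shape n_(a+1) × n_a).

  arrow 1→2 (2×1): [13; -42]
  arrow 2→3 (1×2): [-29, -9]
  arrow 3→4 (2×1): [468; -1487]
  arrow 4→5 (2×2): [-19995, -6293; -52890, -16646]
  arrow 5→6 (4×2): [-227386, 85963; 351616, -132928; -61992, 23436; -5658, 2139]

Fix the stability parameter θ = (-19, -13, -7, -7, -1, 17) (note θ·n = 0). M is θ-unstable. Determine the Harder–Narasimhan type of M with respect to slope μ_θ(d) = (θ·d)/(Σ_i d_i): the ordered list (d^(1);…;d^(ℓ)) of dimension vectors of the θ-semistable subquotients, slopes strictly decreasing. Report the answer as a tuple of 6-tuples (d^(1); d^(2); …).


Via rank(M_{q-1}∘⋯∘M_p): M ≅ I[1,5], I[2,2], I[4,4], I[5,6], I[6,6]^3.
μ_θ-semistable layers: μ^(1)=17; μ^(2)=-1; μ^(3)=-7; μ^(4)=-13; μ^(5)=-19

((0, 0, 0, 0, 0, 4); (0, 0, 0, 0, 2, 0); (0, 0, 1, 2, 0, 0); (0, 2, 0, 0, 0, 0); (1, 0, 0, 0, 0, 0))


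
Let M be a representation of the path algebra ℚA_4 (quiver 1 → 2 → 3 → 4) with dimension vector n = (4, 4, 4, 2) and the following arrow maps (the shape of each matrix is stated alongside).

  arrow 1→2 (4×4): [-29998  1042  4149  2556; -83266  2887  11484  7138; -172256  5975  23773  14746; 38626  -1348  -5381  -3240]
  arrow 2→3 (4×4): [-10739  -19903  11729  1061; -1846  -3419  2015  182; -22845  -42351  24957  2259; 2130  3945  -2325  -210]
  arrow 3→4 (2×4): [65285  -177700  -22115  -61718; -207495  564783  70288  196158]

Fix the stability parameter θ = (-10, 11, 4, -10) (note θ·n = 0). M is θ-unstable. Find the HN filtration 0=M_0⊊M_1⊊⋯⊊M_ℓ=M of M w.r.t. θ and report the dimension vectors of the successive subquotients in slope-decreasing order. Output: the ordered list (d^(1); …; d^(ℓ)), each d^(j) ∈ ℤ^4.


Barcode: M ≅ I[1,1], I[1,2], I[1,3], I[1,4], I[2,2], I[3,3], I[3,4]. HN layers by μ_θ (6 steps, strictly decreasing):
  μ^(1)=11; μ^(2)=15/2; μ^(3)=4; μ^(4)=5/3; μ^(5)=-3; μ^(6)=-10

((0, 2, 0, 0); (0, 1, 1, 0); (0, 0, 1, 0); (0, 1, 1, 1); (0, 0, 1, 1); (4, 0, 0, 0))


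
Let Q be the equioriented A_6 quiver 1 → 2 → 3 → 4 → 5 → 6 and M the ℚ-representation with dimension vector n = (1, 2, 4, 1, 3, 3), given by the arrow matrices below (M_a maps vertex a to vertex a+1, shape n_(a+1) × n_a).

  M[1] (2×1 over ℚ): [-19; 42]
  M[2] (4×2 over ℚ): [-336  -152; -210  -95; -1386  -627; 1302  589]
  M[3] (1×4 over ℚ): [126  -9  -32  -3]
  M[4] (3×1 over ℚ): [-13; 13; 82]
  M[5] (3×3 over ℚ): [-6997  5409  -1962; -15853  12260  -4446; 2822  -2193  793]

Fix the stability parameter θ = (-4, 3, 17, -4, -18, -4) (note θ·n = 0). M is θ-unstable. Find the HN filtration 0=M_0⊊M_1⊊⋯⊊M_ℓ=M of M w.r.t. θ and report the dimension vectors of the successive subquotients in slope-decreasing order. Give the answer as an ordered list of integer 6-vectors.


Barcode: M ≅ I[1,2], I[2,3], I[3,3]^2, I[3,6], I[5,6]^2. HN layers by μ_θ (5 steps, strictly decreasing):
  μ^(1)=17; μ^(2)=3; μ^(3)=-9/4; μ^(4)=-4; μ^(5)=-18

((0, 0, 3, 0, 0, 0); (0, 2, 0, 0, 0, 0); (0, 0, 1, 1, 1, 1); (1, 0, 0, 0, 0, 2); (0, 0, 0, 0, 2, 0))


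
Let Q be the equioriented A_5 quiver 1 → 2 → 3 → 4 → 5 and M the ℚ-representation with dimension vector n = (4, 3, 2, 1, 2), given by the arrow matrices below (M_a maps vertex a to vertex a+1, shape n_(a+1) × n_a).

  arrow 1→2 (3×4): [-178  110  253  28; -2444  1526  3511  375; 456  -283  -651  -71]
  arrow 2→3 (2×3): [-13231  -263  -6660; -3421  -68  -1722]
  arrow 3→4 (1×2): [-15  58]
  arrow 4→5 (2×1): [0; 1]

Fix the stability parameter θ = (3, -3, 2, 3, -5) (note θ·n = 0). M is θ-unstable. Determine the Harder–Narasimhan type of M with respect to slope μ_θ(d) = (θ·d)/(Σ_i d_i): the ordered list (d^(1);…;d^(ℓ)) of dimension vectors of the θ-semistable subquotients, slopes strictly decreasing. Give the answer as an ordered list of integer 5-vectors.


Via rank(M_{q-1}∘⋯∘M_p): M ≅ I[1,1], I[1,2], I[1,3], I[1,5], I[5,5].
μ_θ-semistable layers: μ^(1)=3; μ^(2)=2; μ^(3)=0; μ^(4)=-5

((1, 0, 0, 0, 0); (0, 0, 1, 0, 0); (3, 3, 1, 1, 1); (0, 0, 0, 0, 1))


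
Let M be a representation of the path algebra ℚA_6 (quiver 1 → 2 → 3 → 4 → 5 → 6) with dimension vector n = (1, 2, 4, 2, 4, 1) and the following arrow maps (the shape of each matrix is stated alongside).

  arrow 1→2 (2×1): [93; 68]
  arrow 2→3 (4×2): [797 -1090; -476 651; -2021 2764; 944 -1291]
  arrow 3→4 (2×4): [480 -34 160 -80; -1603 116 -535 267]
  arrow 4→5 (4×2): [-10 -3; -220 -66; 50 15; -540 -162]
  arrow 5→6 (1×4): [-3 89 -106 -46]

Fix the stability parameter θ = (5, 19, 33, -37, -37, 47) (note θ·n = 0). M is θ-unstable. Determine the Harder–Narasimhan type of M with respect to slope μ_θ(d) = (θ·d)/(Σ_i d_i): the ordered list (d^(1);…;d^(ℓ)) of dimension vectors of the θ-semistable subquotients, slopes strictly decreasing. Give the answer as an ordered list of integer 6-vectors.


Via rank(M_{q-1}∘⋯∘M_p): M ≅ I[1,3], I[2,6], I[3,3], I[3,4], I[5,5]^3.
μ_θ-semistable layers: μ^(1)=47; μ^(2)=33; μ^(3)=19; μ^(4)=5; μ^(5)=-2; μ^(6)=-11/2; μ^(7)=-37

((0, 0, 0, 0, 0, 1); (0, 0, 2, 0, 0, 0); (0, 1, 0, 0, 0, 0); (1, 0, 0, 0, 0, 0); (0, 0, 1, 1, 0, 0); (0, 1, 1, 1, 1, 0); (0, 0, 0, 0, 3, 0))


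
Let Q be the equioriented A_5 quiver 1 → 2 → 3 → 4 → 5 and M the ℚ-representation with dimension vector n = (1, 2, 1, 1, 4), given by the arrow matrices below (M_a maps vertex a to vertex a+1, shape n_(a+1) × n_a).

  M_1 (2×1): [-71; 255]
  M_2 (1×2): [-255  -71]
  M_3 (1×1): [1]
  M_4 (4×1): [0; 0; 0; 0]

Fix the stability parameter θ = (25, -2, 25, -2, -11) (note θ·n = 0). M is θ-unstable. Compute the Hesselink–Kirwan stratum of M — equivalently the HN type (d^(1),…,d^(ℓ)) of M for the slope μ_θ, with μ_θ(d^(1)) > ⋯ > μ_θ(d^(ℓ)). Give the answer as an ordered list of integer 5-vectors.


Barcode: M ≅ I[1,2], I[2,4], I[5,5]^4. HN layers by μ_θ (3 steps, strictly decreasing):
  μ^(1)=23/2; μ^(2)=-2; μ^(3)=-11

((1, 1, 1, 1, 0); (0, 1, 0, 0, 0); (0, 0, 0, 0, 4))


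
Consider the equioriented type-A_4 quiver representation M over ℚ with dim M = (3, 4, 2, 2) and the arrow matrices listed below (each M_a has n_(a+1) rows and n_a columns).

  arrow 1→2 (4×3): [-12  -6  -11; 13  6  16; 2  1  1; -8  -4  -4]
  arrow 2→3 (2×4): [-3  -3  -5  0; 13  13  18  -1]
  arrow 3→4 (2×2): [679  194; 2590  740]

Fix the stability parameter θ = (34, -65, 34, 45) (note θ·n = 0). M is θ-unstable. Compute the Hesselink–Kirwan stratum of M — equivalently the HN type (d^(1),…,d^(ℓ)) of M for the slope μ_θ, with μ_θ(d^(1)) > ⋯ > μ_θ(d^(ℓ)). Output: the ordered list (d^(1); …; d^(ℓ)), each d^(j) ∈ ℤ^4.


Via rank(M_{q-1}∘⋯∘M_p): M ≅ I[1,2], I[1,3], I[1,4], I[2,2], I[4,4].
μ_θ-semistable layers: μ^(1)=45; μ^(2)=34; μ^(3)=-31/2; μ^(4)=-65

((0, 0, 0, 2); (0, 0, 2, 0); (3, 3, 0, 0); (0, 1, 0, 0))


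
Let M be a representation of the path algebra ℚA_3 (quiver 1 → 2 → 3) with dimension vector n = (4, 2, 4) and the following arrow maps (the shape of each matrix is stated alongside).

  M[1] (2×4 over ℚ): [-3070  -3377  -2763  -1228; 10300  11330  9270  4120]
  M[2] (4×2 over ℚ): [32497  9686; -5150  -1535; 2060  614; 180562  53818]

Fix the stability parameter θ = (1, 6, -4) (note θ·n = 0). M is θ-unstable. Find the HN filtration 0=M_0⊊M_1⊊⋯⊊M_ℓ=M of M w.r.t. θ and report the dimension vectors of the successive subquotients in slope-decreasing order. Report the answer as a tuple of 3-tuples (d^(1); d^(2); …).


Interval decomposition of M: I[1,1]^3, I[1,3], I[2,3], I[3,3]^2.
HN type (ℓ=2): μ^(1)=1; μ^(2)=-4

((4, 2, 2); (0, 0, 2))


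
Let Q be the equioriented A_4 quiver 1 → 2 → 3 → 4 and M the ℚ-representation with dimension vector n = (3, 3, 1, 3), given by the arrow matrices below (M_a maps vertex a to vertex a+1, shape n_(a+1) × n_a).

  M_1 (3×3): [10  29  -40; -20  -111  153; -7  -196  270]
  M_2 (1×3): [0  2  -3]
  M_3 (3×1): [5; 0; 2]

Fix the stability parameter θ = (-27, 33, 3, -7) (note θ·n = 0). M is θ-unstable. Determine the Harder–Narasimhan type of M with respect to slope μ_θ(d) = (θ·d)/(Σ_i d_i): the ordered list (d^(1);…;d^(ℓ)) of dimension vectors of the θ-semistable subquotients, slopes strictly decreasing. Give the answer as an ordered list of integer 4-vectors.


Interval decomposition of M: I[1,2]^2, I[1,4], I[4,4]^2.
HN type (ℓ=4): μ^(1)=33; μ^(2)=29/3; μ^(3)=-7; μ^(4)=-27

((0, 2, 0, 0); (0, 1, 1, 1); (0, 0, 0, 2); (3, 0, 0, 0))


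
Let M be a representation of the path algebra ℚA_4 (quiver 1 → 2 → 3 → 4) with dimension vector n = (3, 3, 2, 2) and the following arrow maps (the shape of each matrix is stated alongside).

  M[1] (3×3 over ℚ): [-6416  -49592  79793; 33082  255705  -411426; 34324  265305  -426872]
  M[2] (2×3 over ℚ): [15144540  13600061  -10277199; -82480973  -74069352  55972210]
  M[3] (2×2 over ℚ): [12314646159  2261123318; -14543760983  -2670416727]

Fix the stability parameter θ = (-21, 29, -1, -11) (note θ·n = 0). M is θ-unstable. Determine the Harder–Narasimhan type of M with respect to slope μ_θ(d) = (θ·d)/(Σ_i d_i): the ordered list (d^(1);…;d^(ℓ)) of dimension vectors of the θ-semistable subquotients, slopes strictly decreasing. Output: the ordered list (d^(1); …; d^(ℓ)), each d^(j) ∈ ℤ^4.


Interval decomposition of M: I[1,2], I[1,4]^2.
HN type (ℓ=3): μ^(1)=29; μ^(2)=17/3; μ^(3)=-21

((0, 1, 0, 0); (0, 2, 2, 2); (3, 0, 0, 0))
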